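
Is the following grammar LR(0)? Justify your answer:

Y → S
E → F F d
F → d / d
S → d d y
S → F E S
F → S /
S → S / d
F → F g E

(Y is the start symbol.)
No. Shift-reduce conflict between [Y → S .] and [F → S . /]

A grammar is LR(0) if no state in the canonical LR(0) collection has:
  - both a shift item (dot before a terminal) and a complete item (shift-reduce conflict), or
  - two or more complete items (reduce-reduce conflict; the accept item [Y' → Y .] counts as a complete item here).

Augment with Y' → Y and build the canonical LR(0) collection (I0 = CLOSURE({[Y' → . Y]}), then GOTO on every symbol after a dot until no new states appear). It has 19 states:
  I0: { [F → . F g E], [F → . S /], [F → . d / d], [S → . F E S], [S → . S / d], [S → . d d y], [Y → . S], [Y' → . Y] }  — shift
  I1: { [E → . F F d], [F → . F g E], [F → . S /], [F → . d / d], [F → F . g E], [S → . F E S], [S → . S / d], [S → . d d y], [S → F . E S] }  — shift
  I2: { [F → S . /], [S → S . / d], [Y → S .] }  — shift, reduce
  I3: { [Y' → Y .] }  — accept
  I4: { [F → d . / d], [S → d . d y] }  — shift
  I5: { [F → d / . d] }  — shift
  I6: { [S → d d . y] }  — shift
  I7: { [S → d d y .] }  — reduce
  I8: { [F → d / d .] }  — reduce
  I9: { [F → S / .], [S → S / . d] }  — shift, reduce
  I10: { [S → S / d .] }  — reduce
  I11: { [F → . F g E], [F → . S /], [F → . d / d], [S → . F E S], [S → . S / d], [S → . d d y], [S → F E . S] }  — shift
  I12: { [E → . F F d], [E → F . F d], [F → . F g E], [F → . S /], [F → . d / d], [F → F . g E], [S → . F E S], [S → . S / d], [S → . d d y], [S → F . E S] }  — shift
  I13: { [F → S . /], [S → S . / d] }  — shift
  I14: { [E → . F F d], [F → . F g E], [F → . S /], [F → . d / d], [F → F g . E], [S → . F E S], [S → . S / d], [S → . d d y] }  — shift
  I15: { [F → F g E .] }  — reduce
  I16: { [E → . F F d], [E → F . F d], [E → F F . d], [F → . F g E], [F → . S /], [F → . d / d], [F → F . g E], [S → . F E S], [S → . S / d], [S → . d d y], [S → F . E S] }  — shift
  I17: { [E → F F d .], [F → d . / d], [S → d . d y] }  — shift, reduce
  I18: { [F → S . /], [S → F E S .], [S → S . / d] }  — shift, reduce

Conflict in state I2:
  Shift-reduce conflict between [Y → S .] and [F → S . /]
So the grammar is NOT LR(0).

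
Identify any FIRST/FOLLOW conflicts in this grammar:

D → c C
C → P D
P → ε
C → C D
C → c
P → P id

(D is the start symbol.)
A FIRST/FOLLOW conflict occurs when a non-terminal N has a nullable alternative N → β (β ⇒* ε) and another alternative N → α with FIRST(α) ∩ FOLLOW(N) ≠ ∅: on such a lookahead the parser cannot decide between expanding α and letting N vanish via β.

Nullable non-terminals: P.
FIRST sets used below: FIRST(P) = { 'id', ε }

P: nullable alternative(s) P → ε; FOLLOW(P) = { 'c', 'id' }
  P → ε: FIRST \ {ε} = { } — this is the only nullable alternative, skip
  P → P id: FIRST \ {ε} = { 'id' } — overlaps FOLLOW(P) on { 'id' }: CONFLICT

C, D have no nullable alternative, so no FIRST/FOLLOW check is needed there.

So the grammar has 1 FIRST/FOLLOW conflict (marked CONFLICT above).

Answer: Yes. P → P id with FOLLOW(P) on { 'id' }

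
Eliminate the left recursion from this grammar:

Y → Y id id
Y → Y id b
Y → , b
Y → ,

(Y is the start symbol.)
Y → , b Y'
Y → , Y'
Y' → id id Y'
Y' → id b Y'
Y' → ε

Y is directly left-recursive. The standard transformation for
  A → A α₁ | ... | A α_m | β₁ | ... | β_n
is
  A  → β₁ A' | ... | β_n A'
  A' → α₁ A' | ... | α_m A' | ε

Y → , b becomes Y → , b Y'
Y → , becomes Y → , Y'
Y → Y id id becomes Y' → id id Y'
Y → Y id b becomes Y' → id b Y'
Add Y' → ε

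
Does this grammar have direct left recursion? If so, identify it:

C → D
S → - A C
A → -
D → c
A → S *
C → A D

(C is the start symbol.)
Direct left recursion occurs when N → N α for some non-terminal N (the right-hand side begins with the left-hand side itself).

C → D: starts with D
S → - A C: starts with '-'
A → -: starts with '-'
D → c: starts with c
A → S *: starts with S
C → A D: starts with A

No direct left recursion found.

Answer: No direct left recursion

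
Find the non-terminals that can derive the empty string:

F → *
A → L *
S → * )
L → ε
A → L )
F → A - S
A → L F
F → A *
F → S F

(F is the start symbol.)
{ 'L' }

A non-terminal is nullable if it can derive ε (the empty string): either it has an ε-production, or it has a production whose right-hand side consists entirely of nullable non-terminals.

ε-productions: L → ε
So L is immediately nullable.
No further non-terminal can be added: every production for the remaining non-terminals contains a terminal or a non-nullable non-terminal.
Nullable = { 'L' }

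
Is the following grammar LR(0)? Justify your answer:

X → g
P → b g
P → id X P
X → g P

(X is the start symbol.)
A grammar is LR(0) if no state in the canonical LR(0) collection has:
  - both a shift item (dot before a terminal) and a complete item (shift-reduce conflict), or
  - two or more complete items (reduce-reduce conflict; the accept item [X' → X .] counts as a complete item here).

Augment with X' → X and build the canonical LR(0) collection (I0 = CLOSURE({[X' → . X]}), then GOTO on every symbol after a dot until no new states appear). It has 9 states:
  I0: { [X → . g P], [X → . g], [X' → . X] }  — shift
  I1: { [X' → X .] }  — accept
  I2: { [P → . b g], [P → . id X P], [X → g . P], [X → g .] }  — shift, reduce
  I3: { [X → g P .] }  — reduce
  I4: { [P → b . g] }  — shift
  I5: { [P → id . X P], [X → . g P], [X → . g] }  — shift
  I6: { [P → . b g], [P → . id X P], [P → id X . P] }  — shift
  I7: { [P → id X P .] }  — reduce
  I8: { [P → b g .] }  — reduce

Conflict in state I2:
  Shift-reduce conflict between [X → g .] and [P → . b g]
So the grammar is NOT LR(0).

Answer: No. Shift-reduce conflict between [X → g .] and [P → . b g]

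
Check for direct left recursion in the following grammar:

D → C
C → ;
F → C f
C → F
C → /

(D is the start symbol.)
D → C: starts with C
C → ;: starts with ';'
F → C f: starts with C
C → F: starts with F
C → /: starts with '/'

No direct left recursion found.

Answer: No direct left recursion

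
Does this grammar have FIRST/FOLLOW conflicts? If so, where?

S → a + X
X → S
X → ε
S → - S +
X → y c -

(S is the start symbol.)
A FIRST/FOLLOW conflict occurs when a non-terminal N has a nullable alternative N → β (β ⇒* ε) and another alternative N → α with FIRST(α) ∩ FOLLOW(N) ≠ ∅: on such a lookahead the parser cannot decide between expanding α and letting N vanish via β.

Nullable non-terminals: X.
FIRST sets used below: FIRST(S) = { '-', 'a' }

X: nullable alternative(s) X → ε; FOLLOW(X) = { $, '+' }
  X → S: FIRST \ {ε} = { '-', 'a' } — disjoint from FOLLOW(X)
  X → ε: FIRST \ {ε} = { } — this is the only nullable alternative, skip
  X → y c -: FIRST \ {ε} = { 'y' } — disjoint from FOLLOW(X)

S has no nullable alternative, so no FIRST/FOLLOW check is needed there.

No FIRST/FOLLOW conflicts found.

Answer: No FIRST/FOLLOW conflicts.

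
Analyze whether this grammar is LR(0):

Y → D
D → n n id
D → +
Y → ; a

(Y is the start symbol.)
Yes, the grammar is LR(0)

A grammar is LR(0) if no state in the canonical LR(0) collection has:
  - both a shift item (dot before a terminal) and a complete item (shift-reduce conflict), or
  - two or more complete items (reduce-reduce conflict; the accept item [Y' → Y .] counts as a complete item here).

Augment with Y' → Y and build the canonical LR(0) collection (I0 = CLOSURE({[Y' → . Y]}), then GOTO on every symbol after a dot until no new states appear). It has 9 states:
  I0: { [D → . +], [D → . n n id], [Y → . ; a], [Y → . D], [Y' → . Y] }  — shift
  I1: { [D → + .] }  — reduce
  I2: { [Y → ; . a] }  — shift
  I3: { [Y → D .] }  — reduce
  I4: { [Y' → Y .] }  — accept
  I5: { [D → n . n id] }  — shift
  I6: { [D → n n . id] }  — shift
  I7: { [D → n n id .] }  — reduce
  I8: { [Y → ; a .] }  — reduce

Every state is either a pure shift/goto state or contains exactly one complete item and nothing to shift — no conflicts. The grammar is LR(0).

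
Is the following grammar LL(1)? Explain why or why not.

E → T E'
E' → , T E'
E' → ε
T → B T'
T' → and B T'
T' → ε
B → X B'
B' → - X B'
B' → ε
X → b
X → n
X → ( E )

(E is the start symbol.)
Yes, the grammar is LL(1).

Relevant sets:
  FOLLOW(E') = { $, ')' }
  FOLLOW(T') = { $, ')', ',' }
  FOLLOW(B') = { $, ')', ',', 'and' }

For E':
  PREDICT(E' → ',' T E') = { ',' }
  PREDICT(E' → ε) = { $, ')' }
For T':
  PREDICT(T' → and B T') = { 'and' }
  PREDICT(T' → ε) = { $, ')', ',' }
For B':
  PREDICT(B' → '-' X B') = { '-' }
  PREDICT(B' → ε) = { $, ')', ',', 'and' }
For X:
  PREDICT(X → b) = { 'b' }
  PREDICT(X → n) = { 'n' }
  PREDICT(X → '(' E ')') = { '(' }
E, T, B have a single production, so nothing to check there.

All predict sets are disjoint. The grammar IS LL(1).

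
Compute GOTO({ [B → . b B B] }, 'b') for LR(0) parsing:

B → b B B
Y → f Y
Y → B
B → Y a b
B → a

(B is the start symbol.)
GOTO(I, 'b') = CLOSURE({ [A → αX.β] : [A → α.Xβ] ∈ I, X = 'b' })

Items with dot before 'b', with the dot advanced:
  [B → . b B B] → [B → b . B B]
Closure of the advanced items:
  [B → b . B B] has the dot before B: add [B → . b B B], [B → . Y a b], [B → . a]
  [B → . Y a b] has the dot before Y: add [Y → . f Y], [Y → . B]

GOTO = { [B → . Y a b], [B → . a], [B → . b B B], [B → b . B B], [Y → . B], [Y → . f Y] }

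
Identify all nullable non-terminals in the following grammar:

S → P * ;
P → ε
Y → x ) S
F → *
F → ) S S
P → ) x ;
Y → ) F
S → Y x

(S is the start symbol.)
{ 'P' }

ε-productions: P → ε
So P is immediately nullable.
No further non-terminal can be added: every production for the remaining non-terminals contains a terminal or a non-nullable non-terminal.
Nullable = { 'P' }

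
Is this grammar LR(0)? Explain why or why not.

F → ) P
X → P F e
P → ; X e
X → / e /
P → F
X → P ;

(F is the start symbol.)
Yes, the grammar is LR(0)

Augment with F' → F and build the canonical LR(0) collection (I0 = CLOSURE({[F' → . F]}), then GOTO on every symbol after a dot until no new states appear). It has 15 states:
  I0: { [F → . ) P], [F' → . F] }  — shift
  I1: { [F → ) . P], [F → . ) P], [P → . ; X e], [P → . F] }  — shift
  I2: { [F' → F .] }  — accept
  I3: { [F → . ) P], [P → . ; X e], [P → . F], [P → ; . X e], [X → . / e /], [X → . P ;], [X → . P F e] }  — shift
  I4: { [P → F .] }  — reduce
  I5: { [F → ) P .] }  — reduce
  I6: { [X → / . e /] }  — shift
  I7: { [F → . ) P], [X → P . ;], [X → P . F e] }  — shift
  I8: { [P → ; X . e] }  — shift
  I9: { [P → ; X e .] }  — reduce
  I10: { [X → P ; .] }  — reduce
  I11: { [X → P F . e] }  — shift
  I12: { [X → P F e .] }  — reduce
  I13: { [X → / e . /] }  — shift
  I14: { [X → / e / .] }  — reduce

Every state is either a pure shift/goto state or contains exactly one complete item and nothing to shift — no conflicts. The grammar is LR(0).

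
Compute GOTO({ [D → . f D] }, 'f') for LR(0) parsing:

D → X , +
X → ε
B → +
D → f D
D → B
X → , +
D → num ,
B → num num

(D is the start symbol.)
{ [B → . +], [B → . num num], [D → . B], [D → . X , +], [D → . f D], [D → . num ,], [D → f . D], [X → . , +], [X → .] }

GOTO(I, 'f') = CLOSURE({ [A → αX.β] : [A → α.Xβ] ∈ I, X = 'f' })

Items with dot before 'f', with the dot advanced:
  [D → . f D] → [D → f . D]
Closure of the advanced items:
  [D → f . D] has the dot before D: add [D → . X , +], [D → . f D], [D → . B], [D → . num ,]
  [D → . X , +] has the dot before X: add [X → .], [X → . , +]
  [D → . B] has the dot before B: add [B → . +], [B → . num num]

GOTO = { [B → . +], [B → . num num], [D → . B], [D → . X , +], [D → . f D], [D → . num ,], [D → f . D], [X → . , +], [X → .] }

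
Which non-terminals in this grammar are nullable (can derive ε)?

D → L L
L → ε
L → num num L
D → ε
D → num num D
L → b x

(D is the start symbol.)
A non-terminal is nullable if it can derive ε (the empty string): either it has an ε-production, or it has a production whose right-hand side consists entirely of nullable non-terminals.

ε-productions: L → ε, D → ε
So L, D are immediately nullable.
Every non-terminal is now nullable.
Nullable = { 'D', 'L' }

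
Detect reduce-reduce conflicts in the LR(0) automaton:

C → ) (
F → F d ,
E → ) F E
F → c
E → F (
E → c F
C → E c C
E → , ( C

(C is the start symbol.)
Augment with C' → C and build the canonical LR(0) collection (I0 = CLOSURE({[C' → . C]}), then GOTO on every symbol after a dot until no new states appear). It has 20 states:
  I0: { [C → . ) (], [C → . E c C], [C' → . C], [E → . ) F E], [E → . , ( C], [E → . F (], [E → . c F], [F → . F d ,], [F → . c] }  — shift
  I1: { [C → ) . (], [E → ) . F E], [F → . F d ,], [F → . c] }  — shift
  I2: { [E → , . ( C] }  — shift
  I3: { [C' → C .] }  — accept
  I4: { [C → E . c C] }  — shift
  I5: { [E → F . (], [F → F . d ,] }  — shift
  I6: { [E → c . F], [F → . F d ,], [F → . c], [F → c .] }  — shift, reduce
  I7: { [E → c F .], [F → F . d ,] }  — shift, reduce
  I8: { [F → c .] }  — reduce
  I9: { [F → F d . ,] }  — shift
  I10: { [F → F d , .] }  — reduce
  I11: { [E → F ( .] }  — reduce
  I12: { [C → . ) (], [C → . E c C], [C → E c . C], [E → . ) F E], [E → . , ( C], [E → . F (], [E → . c F], [F → . F d ,], [F → . c] }  — shift
  I13: { [C → E c C .] }  — reduce
  I14: { [C → . ) (], [C → . E c C], [E → , ( . C], [E → . ) F E], [E → . , ( C], [E → . F (], [E → . c F], [F → . F d ,], [F → . c] }  — shift
  I15: { [E → , ( C .] }  — reduce
  I16: { [C → ) ( .] }  — reduce
  I17: { [E → ) F . E], [E → . ) F E], [E → . , ( C], [E → . F (], [E → . c F], [F → . F d ,], [F → . c], [F → F . d ,] }  — shift
  I18: { [E → ) . F E], [F → . F d ,], [F → . c] }  — shift
  I19: { [E → ) F E .] }  — reduce

No state contains more than one complete item.

Answer: No reduce-reduce conflicts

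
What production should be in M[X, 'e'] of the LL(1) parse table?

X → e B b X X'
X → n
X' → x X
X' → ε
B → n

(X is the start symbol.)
X → e B b X X'

To find M[X, 'e'], we find productions for X where 'e' is in the predict set (PREDICT(N → α) = (FIRST(α) \ {ε}) ∪ (FOLLOW(N) if α ⇒* ε)).

X → e B b X X': PREDICT = { 'e' }
  'e' is in predict set, so this production goes in M[X, 'e']
X → n: PREDICT = { 'n' }

M[X, 'e'] = X → e B b X X'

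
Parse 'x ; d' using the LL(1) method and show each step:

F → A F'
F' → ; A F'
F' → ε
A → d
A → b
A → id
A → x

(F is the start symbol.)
LL(1) parsing maintains a stack (initially the start symbol over $) and the input. At each step: if the stack top is a terminal, match it against the current input token; if it is a non-terminal N, replace it with the RHS of M[N, lookahead] (the unique production whose predict set contains the lookahead).

Stack is shown with the top on the left.

Stack     Input    Action
-------------------------
F $       x ; d $  output F → A F'
A F' $    x ; d $  output A → x
x F' $    x ; d $  match 'x'
F' $      ; d $    output F' → ; A F'
; A F' $  ; d $    match ';'
A F' $    d $      output A → d
d F' $    d $      match 'd'
F' $      $        output F' → ε
$         $        accept

The string is accepted.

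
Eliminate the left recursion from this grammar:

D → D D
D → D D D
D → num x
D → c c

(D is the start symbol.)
D is directly left-recursive. The standard transformation for
  A → A α₁ | ... | A α_m | β₁ | ... | β_n
is
  A  → β₁ A' | ... | β_n A'
  A' → α₁ A' | ... | α_m A' | ε

D → num x becomes D → num x D'
D → c c becomes D → c c D'
D → D D becomes D' → D D'
D → D D D becomes D' → D D D'
Add D' → ε

Resulting grammar:
D → num x D'
D → c c D'
D' → D D'
D' → D D D'
D' → ε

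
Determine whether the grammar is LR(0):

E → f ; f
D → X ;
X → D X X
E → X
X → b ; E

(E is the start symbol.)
A grammar is LR(0) if no state in the canonical LR(0) collection has:
  - both a shift item (dot before a terminal) and a complete item (shift-reduce conflict), or
  - two or more complete items (reduce-reduce conflict; the accept item [E' → E .] counts as a complete item here).

Augment with E' → E and build the canonical LR(0) collection (I0 = CLOSURE({[E' → . E]}), then GOTO on every symbol after a dot until no new states appear). It has 13 states:
  I0: { [D → . X ;], [E → . X], [E → . f ; f], [E' → . E], [X → . D X X], [X → . b ; E] }  — shift
  I1: { [D → . X ;], [X → . D X X], [X → . b ; E], [X → D . X X] }  — shift
  I2: { [E' → E .] }  — accept
  I3: { [D → X . ;], [E → X .] }  — shift, reduce
  I4: { [X → b . ; E] }  — shift
  I5: { [E → f . ; f] }  — shift
  I6: { [E → f ; . f] }  — shift
  I7: { [E → f ; f .] }  — reduce
  I8: { [D → . X ;], [E → . X], [E → . f ; f], [X → . D X X], [X → . b ; E], [X → b ; . E] }  — shift
  I9: { [X → b ; E .] }  — reduce
  I10: { [D → X ; .] }  — reduce
  I11: { [D → . X ;], [D → X . ;], [X → . D X X], [X → . b ; E], [X → D X . X] }  — shift
  I12: { [D → X . ;], [X → D X X .] }  — shift, reduce

Conflict in state I3:
  Shift-reduce conflict between [E → X .] and [D → X . ;]
So the grammar is NOT LR(0).

Answer: No. Shift-reduce conflict between [E → X .] and [D → X . ;]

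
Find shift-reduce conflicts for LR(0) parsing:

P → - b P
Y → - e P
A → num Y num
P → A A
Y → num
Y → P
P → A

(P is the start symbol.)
A shift-reduce conflict occurs when an LR(0) state has both:
  - a complete (reduce) item [A → α .] (dot at the end), and
  - a shift item [B → β . c γ] (dot before a terminal).

Augment with P' → P and build the canonical LR(0) collection (I0 = CLOSURE({[P' → . P]}), then GOTO on every symbol after a dot until no new states appear). It has 15 states:
  I0: { [A → . num Y num], [P → . - b P], [P → . A A], [P → . A], [P' → . P] }  — shift
  I1: { [P → - . b P] }  — shift
  I2: { [A → . num Y num], [P → A . A], [P → A .] }  — shift, reduce
  I3: { [P' → P .] }  — accept
  I4: { [A → . num Y num], [A → num . Y num], [P → . - b P], [P → . A A], [P → . A], [Y → . - e P], [Y → . P], [Y → . num] }  — shift
  I5: { [P → - . b P], [Y → - . e P] }  — shift
  I6: { [Y → P .] }  — reduce
  I7: { [A → num Y . num] }  — shift
  I8: { [A → . num Y num], [A → num . Y num], [P → . - b P], [P → . A A], [P → . A], [Y → . - e P], [Y → . P], [Y → . num], [Y → num .] }  — shift, reduce
  I9: { [A → num Y num .] }  — reduce
  I10: { [A → . num Y num], [P → - b . P], [P → . - b P], [P → . A A], [P → . A] }  — shift
  I11: { [A → . num Y num], [P → . - b P], [P → . A A], [P → . A], [Y → - e . P] }  — shift
  I12: { [Y → - e P .] }  — reduce
  I13: { [P → - b P .] }  — reduce
  I14: { [P → A A .] }  — reduce

I2 contains reduce item [P → A .] and shift item [A → . num Y num] — shift-reduce conflict.
I8 contains reduce item [Y → num .] and shift items [A → . num Y num], [P → . - b P], [Y → . - e P], [Y → . num] — shift-reduce conflict.

Answer: Yes — I2: [P → A .] vs [A → . num Y num]; I8: [Y → num .] vs [A → . num Y num]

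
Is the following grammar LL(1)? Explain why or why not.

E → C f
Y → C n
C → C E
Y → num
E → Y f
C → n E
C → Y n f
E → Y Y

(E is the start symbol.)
A grammar is LL(1) if for each non-terminal N with multiple productions, the predict sets of those productions are pairwise disjoint, where PREDICT(N → α) = (FIRST(α) \ {ε}) ∪ (FOLLOW(N) if α ⇒* ε).

Relevant sets:
  FIRST(C) = { 'n', 'num' }
  FIRST(Y) = { 'n', 'num' }

For E:
  PREDICT(E → C f) = { 'n', 'num' }
  PREDICT(E → Y f) = { 'n', 'num' }
  PREDICT(E → Y Y) = { 'n', 'num' }
For Y:
  PREDICT(Y → C n) = { 'n', 'num' }
  PREDICT(Y → num) = { 'num' }
For C:
  PREDICT(C → C E) = { 'n', 'num' }
  PREDICT(C → n E) = { 'n' }
  PREDICT(C → Y n f) = { 'n', 'num' }

Conflict found: Predict set conflict for E: { 'n', 'num' }
The grammar is NOT LL(1).

Answer: No. Predict set conflict for E: { 'n', 'num' }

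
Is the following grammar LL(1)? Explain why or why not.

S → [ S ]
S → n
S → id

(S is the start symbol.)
For S:
  PREDICT(S → '[' S ']') = { '[' }
  PREDICT(S → n) = { 'n' }
  PREDICT(S → id) = { 'id' }

All predict sets are disjoint. The grammar IS LL(1).

Answer: Yes, the grammar is LL(1).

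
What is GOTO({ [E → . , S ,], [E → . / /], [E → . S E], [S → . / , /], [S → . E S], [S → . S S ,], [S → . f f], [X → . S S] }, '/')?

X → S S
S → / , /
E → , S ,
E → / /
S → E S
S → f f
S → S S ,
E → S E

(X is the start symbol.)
GOTO(I, '/') = CLOSURE({ [A → αX.β] : [A → α.Xβ] ∈ I, X = '/' })

Items with dot before '/', with the dot advanced:
  [E → . / /] → [E → / . /]
  [S → . / , /] → [S → / . , /]
Closure adds nothing (no advanced item has the dot before a non-terminal).

GOTO = { [E → / . /], [S → / . , /] }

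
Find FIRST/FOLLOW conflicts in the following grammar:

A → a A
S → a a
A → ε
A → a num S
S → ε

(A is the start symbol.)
No FIRST/FOLLOW conflicts.

Nullable non-terminals: A, S.

A: nullable alternative(s) A → ε; FOLLOW(A) = { $ }
  A → a A: FIRST \ {ε} = { 'a' } — disjoint from FOLLOW(A)
  A → ε: FIRST \ {ε} = { } — this is the only nullable alternative, skip
  A → a num S: FIRST \ {ε} = { 'a' } — disjoint from FOLLOW(A)

S: nullable alternative(s) S → ε; FOLLOW(S) = { $ }
  S → a a: FIRST \ {ε} = { 'a' } — disjoint from FOLLOW(S)
  S → ε: FIRST \ {ε} = { } — this is the only nullable alternative, skip

No FIRST/FOLLOW conflicts found.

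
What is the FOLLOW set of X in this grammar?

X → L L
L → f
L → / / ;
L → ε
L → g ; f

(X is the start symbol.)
{ $ }

To compute FOLLOW(X), find every occurrence of X on a right-hand side N → α X β: add FIRST(β) \ {ε}, and if β is empty or nullable also add FOLLOW(N). Iterate to a fixed point.

X is the start symbol, so $ ∈ FOLLOW(X).
X does not occur on any right-hand side.

Taking the union: FOLLOW(X) = { $ }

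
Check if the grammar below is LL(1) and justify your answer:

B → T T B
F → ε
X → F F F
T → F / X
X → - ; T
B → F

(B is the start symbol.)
Relevant sets:
  FIRST(T) = { '/' }
  FIRST(F) = { ε }
  FOLLOW(B) = { $ }
  FOLLOW(X) = { $, '/' }

For B:
  PREDICT(B → T T B) = { '/' }
  PREDICT(B → F) = { $ }
For X:
  PREDICT(X → F F F) = { $, '/' }
  PREDICT(X → '-' ';' T) = { '-' }
F, T have a single production, so nothing to check there.

All predict sets are disjoint. The grammar IS LL(1).

Answer: Yes, the grammar is LL(1).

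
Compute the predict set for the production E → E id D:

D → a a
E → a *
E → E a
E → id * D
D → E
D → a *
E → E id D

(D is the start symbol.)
{ 'a', 'id' }

PREDICT(E → E id D) = (FIRST(RHS) \ {ε}) ∪ (FOLLOW(E) if ε ∈ FIRST(RHS), i.e. RHS ⇒* ε)
FIRST(E) = { 'a', 'id' }
FIRST(E id D) = { 'a', 'id' }
ε ∉ FIRST(E id D), so FOLLOW(E) is not added.
PREDICT(E → E id D) = { 'a', 'id' }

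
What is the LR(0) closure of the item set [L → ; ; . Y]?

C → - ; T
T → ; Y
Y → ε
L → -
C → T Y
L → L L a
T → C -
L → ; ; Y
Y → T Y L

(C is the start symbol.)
{ [C → . - ; T], [C → . T Y], [L → ; ; . Y], [T → . ; Y], [T → . C -], [Y → . T Y L], [Y → .] }

Start with: [L → ; ; . Y]
  [L → ; ; . Y] has the dot before Y: add [Y → .], [Y → . T Y L]
  [Y → . T Y L] has the dot before T: add [T → . ; Y], [T → . C -]
  [T → . C -] has the dot before C: add [C → . - ; T], [C → . T Y]
No further items can be added.

CLOSURE = { [C → . - ; T], [C → . T Y], [L → ; ; . Y], [T → . ; Y], [T → . C -], [Y → . T Y L], [Y → .] }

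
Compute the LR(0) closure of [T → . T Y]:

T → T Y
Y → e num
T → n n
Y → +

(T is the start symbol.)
{ [T → . T Y], [T → . n n] }

Start with: [T → . T Y]
  [T → . T Y] has the dot before T: add [T → . n n]
No further items can be added.

CLOSURE = { [T → . T Y], [T → . n n] }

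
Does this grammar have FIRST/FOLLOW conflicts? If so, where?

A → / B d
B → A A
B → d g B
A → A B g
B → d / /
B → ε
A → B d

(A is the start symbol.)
Yes. B → A A with FOLLOW(B) on { 'd' }; B → d g B with FOLLOW(B) on { 'd' }; B → d '/' '/' with FOLLOW(B) on { 'd' }

A FIRST/FOLLOW conflict occurs when a non-terminal N has a nullable alternative N → β (β ⇒* ε) and another alternative N → α with FIRST(α) ∩ FOLLOW(N) ≠ ∅: on such a lookahead the parser cannot decide between expanding α and letting N vanish via β.

Nullable non-terminals: B.
FIRST sets used below: FIRST(A) = { '/', 'd' }

B: nullable alternative(s) B → ε; FOLLOW(B) = { 'd', 'g' }
  B → A A: FIRST \ {ε} = { '/', 'd' } — overlaps FOLLOW(B) on { 'd' }: CONFLICT
  B → d g B: FIRST \ {ε} = { 'd' } — overlaps FOLLOW(B) on { 'd' }: CONFLICT
  B → d / /: FIRST \ {ε} = { 'd' } — overlaps FOLLOW(B) on { 'd' }: CONFLICT
  B → ε: FIRST \ {ε} = { } — this is the only nullable alternative, skip

A has no nullable alternative, so no FIRST/FOLLOW check is needed there.

So the grammar has 3 FIRST/FOLLOW conflicts (marked CONFLICT above).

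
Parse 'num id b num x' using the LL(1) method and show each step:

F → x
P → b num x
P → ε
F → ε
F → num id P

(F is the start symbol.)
LL(1) parsing maintains a stack (initially the start symbol over $) and the input. At each step: if the stack top is a terminal, match it against the current input token; if it is a non-terminal N, replace it with the RHS of M[N, lookahead] (the unique production whose predict set contains the lookahead).

Stack is shown with the top on the left.

Stack       Input             Action
------------------------------------
F $         num id b num x $  output F → num id P
num id P $  num id b num x $  match 'num'
id P $      id b num x $      match 'id'
P $         b num x $         output P → b num x
b num x $   b num x $         match 'b'
num x $     num x $           match 'num'
x $         x $               match 'x'
$           $                 accept

The string is accepted.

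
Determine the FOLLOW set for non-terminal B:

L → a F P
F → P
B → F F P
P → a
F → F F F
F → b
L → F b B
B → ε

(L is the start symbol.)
In L → F b B: B is at the end, add FOLLOW(L)

The FOLLOW sets referred to above (computed the same way, to a fixed point):
  FOLLOW(L) = { $ }

Taking the union: FOLLOW(B) = { $ }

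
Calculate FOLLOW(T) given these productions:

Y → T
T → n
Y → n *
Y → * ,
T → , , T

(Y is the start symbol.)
In Y → T: T is at the end, add FOLLOW(Y)
In T → , , T: T is at the end; this adds FOLLOW(T) to itself — nothing new

The FOLLOW sets referred to above (computed the same way, to a fixed point):
  FOLLOW(Y) = { $ }

Taking the union: FOLLOW(T) = { $ }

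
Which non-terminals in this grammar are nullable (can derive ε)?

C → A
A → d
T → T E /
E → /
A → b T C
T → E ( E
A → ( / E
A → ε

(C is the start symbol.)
{ 'A', 'C' }

ε-productions: A → ε
So A is immediately nullable.
C → A: every symbol on the right is nullable, so C is nullable too.
No further non-terminal can be added: every production for the remaining non-terminals contains a terminal or a non-nullable non-terminal.
Nullable = { 'A', 'C' }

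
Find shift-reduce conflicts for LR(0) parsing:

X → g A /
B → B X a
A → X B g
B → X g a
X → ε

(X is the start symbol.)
Yes — I0: [X → .] vs [X → . g A /]; I2: [X → .] vs [X → . g A /]; I4: [X → .] vs [X → . g A /]; I5: [X → .] vs [A → X B . g]; I10: [A → X B g .] vs [X → . g A /]

A shift-reduce conflict occurs when an LR(0) state has both:
  - a complete (reduce) item [A → α .] (dot at the end), and
  - a shift item [B → β . c γ] (dot before a terminal).

Augment with X' → X and build the canonical LR(0) collection (I0 = CLOSURE({[X' → . X]}), then GOTO on every symbol after a dot until no new states appear). It has 13 states:
  I0: { [X → . g A /], [X → .], [X' → . X] }  — shift, reduce
  I1: { [X' → X .] }  — accept
  I2: { [A → . X B g], [X → . g A /], [X → .], [X → g . A /] }  — shift, reduce
  I3: { [X → g A . /] }  — shift
  I4: { [A → X . B g], [B → . B X a], [B → . X g a], [X → . g A /], [X → .] }  — shift, reduce
  I5: { [A → X B . g], [B → B . X a], [X → . g A /], [X → .] }  — shift, reduce
  I6: { [B → X . g a] }  — shift
  I7: { [B → X g . a] }  — shift
  I8: { [B → X g a .] }  — reduce
  I9: { [B → B X . a] }  — shift
  I10: { [A → . X B g], [A → X B g .], [X → . g A /], [X → .], [X → g . A /] }  — shift, 2 reduces
  I11: { [B → B X a .] }  — reduce
  I12: { [X → g A / .] }  — reduce

I0 contains reduce item [X → .] and shift item [X → . g A /] — shift-reduce conflict.
I2 contains reduce item [X → .] and shift item [X → . g A /] — shift-reduce conflict.
I4 contains reduce item [X → .] and shift item [X → . g A /] — shift-reduce conflict.
I5 contains reduce item [X → .] and shift items [A → X B . g], [X → . g A /] — shift-reduce conflict.
I10 contains reduce items [A → X B g .], [X → .] and shift item [X → . g A /] — shift-reduce conflict.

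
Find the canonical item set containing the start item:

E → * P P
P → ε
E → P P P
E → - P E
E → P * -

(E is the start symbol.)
First, augment the grammar with E' → E
I₀ = CLOSURE({ [E' → . E] }):
  [E' → . E] has the dot before E: add [E → . * P P], [E → . P P P], [E → . - P E], [E → . P * -]
  [E → . P P P] has the dot before P: add [P → .]
No further items can be added.

I₀ = { [E → . * P P], [E → . - P E], [E → . P * -], [E → . P P P], [E' → . E], [P → .] }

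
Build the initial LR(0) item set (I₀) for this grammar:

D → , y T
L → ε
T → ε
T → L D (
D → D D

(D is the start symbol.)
{ [D → . , y T], [D → . D D], [D' → . D] }

First, augment the grammar with D' → D
I₀ = CLOSURE({ [D' → . D] }):
  [D' → . D] has the dot before D: add [D → . , y T], [D → . D D]
No further items can be added.

I₀ = { [D → . , y T], [D → . D D], [D' → . D] }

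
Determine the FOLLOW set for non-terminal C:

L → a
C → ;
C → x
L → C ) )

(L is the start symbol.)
To compute FOLLOW(C), find every occurrence of C on a right-hand side N → α C β: add FIRST(β) \ {ε}, and if β is empty or nullable also add FOLLOW(N). Iterate to a fixed point.

In L → C ) ): C is followed by ')' ')', add FIRST(')' ')') \ {ε} = { ')' }

Taking the union: FOLLOW(C) = { ')' }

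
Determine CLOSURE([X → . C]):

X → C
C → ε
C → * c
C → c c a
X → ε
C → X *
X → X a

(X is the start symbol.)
To compute CLOSURE, for each item [A → α.Bβ] where B is a non-terminal, add [B → .γ] for all productions B → γ; repeat for the newly added items until nothing changes.

Start with: [X → . C]
  [X → . C] has the dot before C: add [C → .], [C → . * c], [C → . c c a], [C → . X *]
  [C → . X *] has the dot before X: add [X → .], [X → . X a]
No further items can be added.

CLOSURE = { [C → . * c], [C → . X *], [C → . c c a], [C → .], [X → . C], [X → . X a], [X → .] }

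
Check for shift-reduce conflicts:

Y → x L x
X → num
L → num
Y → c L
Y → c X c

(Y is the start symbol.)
A shift-reduce conflict occurs when an LR(0) state has both:
  - a complete (reduce) item [A → α .] (dot at the end), and
  - a shift item [B → β . c γ] (dot before a terminal).

Augment with Y' → Y and build the canonical LR(0) collection (I0 = CLOSURE({[Y' → . Y]}), then GOTO on every symbol after a dot until no new states appear). It has 11 states:
  I0: { [Y → . c L], [Y → . c X c], [Y → . x L x], [Y' → . Y] }  — shift
  I1: { [Y' → Y .] }  — accept
  I2: { [L → . num], [X → . num], [Y → c . L], [Y → c . X c] }  — shift
  I3: { [L → . num], [Y → x . L x] }  — shift
  I4: { [Y → x L . x] }  — shift
  I5: { [L → num .] }  — reduce
  I6: { [Y → x L x .] }  — reduce
  I7: { [Y → c L .] }  — reduce
  I8: { [Y → c X . c] }  — shift
  I9: { [L → num .], [X → num .] }  — 2 reduces
  I10: { [Y → c X c .] }  — reduce

No state contains both a complete item and a shift item.

Answer: No shift-reduce conflicts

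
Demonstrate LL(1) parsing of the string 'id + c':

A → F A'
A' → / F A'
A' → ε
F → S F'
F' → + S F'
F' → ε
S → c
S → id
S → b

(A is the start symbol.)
LL(1) parsing maintains a stack (initially the start symbol over $) and the input. At each step: if the stack top is a terminal, match it against the current input token; if it is a non-terminal N, replace it with the RHS of M[N, lookahead] (the unique production whose predict set contains the lookahead).

Stack is shown with the top on the left.

Stack        Input     Action
-----------------------------
A $          id + c $  output A → F A'
F A' $       id + c $  output F → S F'
S F' A' $    id + c $  output S → id
id F' A' $   id + c $  match 'id'
F' A' $      + c $     output F' → + S F'
+ S F' A' $  + c $     match '+'
S F' A' $    c $       output S → c
c F' A' $    c $       match 'c'
F' A' $      $         output F' → ε
A' $         $         output A' → ε
$            $         accept

The string is accepted.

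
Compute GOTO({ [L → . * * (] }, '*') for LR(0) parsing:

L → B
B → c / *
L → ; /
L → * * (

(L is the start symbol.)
{ [L → * . * (] }

GOTO(I, '*') = CLOSURE({ [A → αX.β] : [A → α.Xβ] ∈ I, X = '*' })

Items with dot before '*', with the dot advanced:
  [L → . * * (] → [L → * . * (]
Closure adds nothing (no advanced item has the dot before a non-terminal).

GOTO = { [L → * . * (] }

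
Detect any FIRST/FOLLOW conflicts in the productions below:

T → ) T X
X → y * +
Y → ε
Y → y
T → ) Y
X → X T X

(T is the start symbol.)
Yes. Y → y with FOLLOW(Y) on { 'y' }

A FIRST/FOLLOW conflict occurs when a non-terminal N has a nullable alternative N → β (β ⇒* ε) and another alternative N → α with FIRST(α) ∩ FOLLOW(N) ≠ ∅: on such a lookahead the parser cannot decide between expanding α and letting N vanish via β.

Nullable non-terminals: Y.

Y: nullable alternative(s) Y → ε; FOLLOW(Y) = { $, 'y' }
  Y → ε: FIRST \ {ε} = { } — this is the only nullable alternative, skip
  Y → y: FIRST \ {ε} = { 'y' } — overlaps FOLLOW(Y) on { 'y' }: CONFLICT

T, X have no nullable alternative, so no FIRST/FOLLOW check is needed there.

So the grammar has 1 FIRST/FOLLOW conflict (marked CONFLICT above).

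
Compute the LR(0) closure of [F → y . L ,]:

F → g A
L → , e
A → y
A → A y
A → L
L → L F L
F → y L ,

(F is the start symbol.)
{ [F → y . L ,], [L → . , e], [L → . L F L] }

To compute CLOSURE, for each item [A → α.Bβ] where B is a non-terminal, add [B → .γ] for all productions B → γ; repeat for the newly added items until nothing changes.

Start with: [F → y . L ,]
  [F → y . L ,] has the dot before L: add [L → . , e], [L → . L F L]
No further items can be added.

CLOSURE = { [F → y . L ,], [L → . , e], [L → . L F L] }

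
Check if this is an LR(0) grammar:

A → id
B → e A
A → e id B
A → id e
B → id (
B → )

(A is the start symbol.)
No. Shift-reduce conflict between [A → id .] and [A → id . e]

Augment with A' → A and build the canonical LR(0) collection (I0 = CLOSURE({[A' → . A]}), then GOTO on every symbol after a dot until no new states appear). It has 12 states:
  I0: { [A → . e id B], [A → . id e], [A → . id], [A' → . A] }  — shift
  I1: { [A' → A .] }  — accept
  I2: { [A → e . id B] }  — shift
  I3: { [A → id . e], [A → id .] }  — shift, reduce
  I4: { [A → id e .] }  — reduce
  I5: { [A → e id . B], [B → . )], [B → . e A], [B → . id (] }  — shift
  I6: { [B → ) .] }  — reduce
  I7: { [A → e id B .] }  — reduce
  I8: { [A → . e id B], [A → . id e], [A → . id], [B → e . A] }  — shift
  I9: { [B → id . (] }  — shift
  I10: { [B → id ( .] }  — reduce
  I11: { [B → e A .] }  — reduce

Conflict in state I3:
  Shift-reduce conflict between [A → id .] and [A → id . e]
So the grammar is NOT LR(0).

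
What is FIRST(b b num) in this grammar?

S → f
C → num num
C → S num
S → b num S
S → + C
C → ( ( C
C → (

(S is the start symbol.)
{ 'b' }

To compute FIRST(b b num), process the symbols left to right:
Symbol b is a terminal. Add 'b' and stop.
FIRST(b b num) = { 'b' }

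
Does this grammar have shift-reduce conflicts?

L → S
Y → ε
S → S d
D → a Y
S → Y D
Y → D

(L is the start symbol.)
Yes — I0: [Y → .] vs [D → . a Y]; I3: [L → S .] vs [S → S . d]; I5: [Y → .] vs [D → . a Y]

A shift-reduce conflict occurs when an LR(0) state has both:
  - a complete (reduce) item [A → α .] (dot at the end), and
  - a shift item [B → β . c γ] (dot before a terminal).

Augment with L' → L and build the canonical LR(0) collection (I0 = CLOSURE({[L' → . L]}), then GOTO on every symbol after a dot until no new states appear). It has 9 states:
  I0: { [D → . a Y], [L → . S], [L' → . L], [S → . S d], [S → . Y D], [Y → . D], [Y → .] }  — shift, reduce
  I1: { [Y → D .] }  — reduce
  I2: { [L' → L .] }  — accept
  I3: { [L → S .], [S → S . d] }  — shift, reduce
  I4: { [D → . a Y], [S → Y . D] }  — shift
  I5: { [D → . a Y], [D → a . Y], [Y → . D], [Y → .] }  — shift, reduce
  I6: { [D → a Y .] }  — reduce
  I7: { [S → Y D .] }  — reduce
  I8: { [S → S d .] }  — reduce

I0 contains reduce item [Y → .] and shift item [D → . a Y] — shift-reduce conflict.
I3 contains reduce item [L → S .] and shift item [S → S . d] — shift-reduce conflict.
I5 contains reduce item [Y → .] and shift item [D → . a Y] — shift-reduce conflict.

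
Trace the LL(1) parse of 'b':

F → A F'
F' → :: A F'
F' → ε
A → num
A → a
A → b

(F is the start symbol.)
LL(1) parsing maintains a stack (initially the start symbol over $) and the input. At each step: if the stack top is a terminal, match it against the current input token; if it is a non-terminal N, replace it with the RHS of M[N, lookahead] (the unique production whose predict set contains the lookahead).

Stack is shown with the top on the left.

Stack   Input  Action
---------------------
F $     b $    output F → A F'
A F' $  b $    output A → b
b F' $  b $    match 'b'
F' $    $      output F' → ε
$       $      accept

The string is accepted.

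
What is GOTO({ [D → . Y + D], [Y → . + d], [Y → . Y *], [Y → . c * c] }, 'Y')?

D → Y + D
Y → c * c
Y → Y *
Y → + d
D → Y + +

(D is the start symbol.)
{ [D → Y . + D], [Y → Y . *] }

GOTO(I, 'Y') = CLOSURE({ [A → αX.β] : [A → α.Xβ] ∈ I, X = 'Y' })

Items with dot before 'Y', with the dot advanced:
  [D → . Y + D] → [D → Y . + D]
  [Y → . Y *] → [Y → Y . *]
Closure adds nothing (no advanced item has the dot before a non-terminal).

GOTO = { [D → Y . + D], [Y → Y . *] }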